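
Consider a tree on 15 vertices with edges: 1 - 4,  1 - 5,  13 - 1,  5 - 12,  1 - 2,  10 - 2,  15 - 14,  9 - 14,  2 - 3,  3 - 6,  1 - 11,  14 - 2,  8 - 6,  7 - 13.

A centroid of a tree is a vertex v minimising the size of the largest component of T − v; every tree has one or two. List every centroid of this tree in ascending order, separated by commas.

2

Removing 2 splits the tree into components of sizes 7, 3, 3, 1; the largest is 7 ≤ ⌊15/2⌋ = 7.
No neighbour of 2 does as well, so 2 is the unique centroid.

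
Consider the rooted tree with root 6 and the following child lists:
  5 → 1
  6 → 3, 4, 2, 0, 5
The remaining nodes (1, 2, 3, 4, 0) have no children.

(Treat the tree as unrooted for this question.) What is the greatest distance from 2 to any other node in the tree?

3

The node farthest from 2 is 1, via 2 – 6 – 5 – 1 — 3 edges.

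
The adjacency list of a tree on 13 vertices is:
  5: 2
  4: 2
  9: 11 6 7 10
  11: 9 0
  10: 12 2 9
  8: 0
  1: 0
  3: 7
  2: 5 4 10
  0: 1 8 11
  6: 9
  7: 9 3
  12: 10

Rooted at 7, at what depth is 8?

4

Climbing from 8 to the root: 8–0–11–9–7. That's 4 steps.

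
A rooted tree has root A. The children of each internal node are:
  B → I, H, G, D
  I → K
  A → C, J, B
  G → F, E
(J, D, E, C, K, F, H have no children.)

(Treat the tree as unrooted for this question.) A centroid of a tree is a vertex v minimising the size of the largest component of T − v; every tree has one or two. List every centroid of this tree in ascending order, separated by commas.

B

Delete B: the remaining components have sizes 3, 3, 2, 1, 1. Max 3 ≤ 5, so B is a centroid.
Every other node leaves some component of size > 5, so the centroid is unique.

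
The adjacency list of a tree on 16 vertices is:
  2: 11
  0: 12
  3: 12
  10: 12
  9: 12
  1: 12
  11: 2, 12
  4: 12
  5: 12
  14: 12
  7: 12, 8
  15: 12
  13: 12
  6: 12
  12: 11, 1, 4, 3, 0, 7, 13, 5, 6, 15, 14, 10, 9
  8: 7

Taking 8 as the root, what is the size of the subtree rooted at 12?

14

The subtree rooted at 12 contains: 12, 11, 1, 3, 6, 14, 13, 15, 0, 10, 9, 4, 5, 2 — 14 nodes.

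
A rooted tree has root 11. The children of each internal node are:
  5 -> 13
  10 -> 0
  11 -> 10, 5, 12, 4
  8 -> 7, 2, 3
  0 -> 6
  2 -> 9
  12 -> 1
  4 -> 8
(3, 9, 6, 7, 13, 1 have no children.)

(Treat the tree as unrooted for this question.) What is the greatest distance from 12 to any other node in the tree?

A farthest node from 12 is 9.
The path 12-11-4-8-2-9 has 5 edges.

5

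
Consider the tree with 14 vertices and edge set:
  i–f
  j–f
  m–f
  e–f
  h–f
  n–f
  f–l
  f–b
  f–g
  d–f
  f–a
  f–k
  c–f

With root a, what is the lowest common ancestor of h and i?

f

Ancestors of h (toward the root): h, f, a.
Ancestors of i: i, f, a.
The deepest node appearing in both lists is f.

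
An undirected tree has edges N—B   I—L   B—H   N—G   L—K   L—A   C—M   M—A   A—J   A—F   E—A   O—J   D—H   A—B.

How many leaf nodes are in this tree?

8

Exactly 8 nodes have a single neighbour: C, D, E, F, G, I, K, O.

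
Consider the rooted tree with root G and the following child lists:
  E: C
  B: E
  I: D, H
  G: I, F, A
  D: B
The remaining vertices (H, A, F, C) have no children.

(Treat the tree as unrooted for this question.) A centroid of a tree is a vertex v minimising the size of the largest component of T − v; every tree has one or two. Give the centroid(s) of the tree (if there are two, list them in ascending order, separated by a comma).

I

Removing I splits the tree into components of sizes 4, 3, 1; the largest is 4 ≤ ⌊9/2⌋ = 4.
No neighbour of I does as well, so I is the unique centroid.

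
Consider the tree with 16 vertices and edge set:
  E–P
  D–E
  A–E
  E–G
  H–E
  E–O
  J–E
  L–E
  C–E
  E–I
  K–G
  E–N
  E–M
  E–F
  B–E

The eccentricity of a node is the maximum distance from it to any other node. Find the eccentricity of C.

3

A farthest node from C is K.
The path C–E–G–K has 3 edges.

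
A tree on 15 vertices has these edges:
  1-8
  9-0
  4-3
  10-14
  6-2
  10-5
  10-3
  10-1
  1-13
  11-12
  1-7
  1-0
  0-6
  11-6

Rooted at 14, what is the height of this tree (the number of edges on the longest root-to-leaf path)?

12 sits deepest: 14 → 10 → 1 → 0 → 6 → 11 → 12 — 6 edges from the root.

6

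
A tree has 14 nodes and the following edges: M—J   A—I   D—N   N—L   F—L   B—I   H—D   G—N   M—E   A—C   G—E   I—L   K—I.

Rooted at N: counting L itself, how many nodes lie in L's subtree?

7

Descendants of L (including itself): L, I, F, A, K, B, C. That's 7.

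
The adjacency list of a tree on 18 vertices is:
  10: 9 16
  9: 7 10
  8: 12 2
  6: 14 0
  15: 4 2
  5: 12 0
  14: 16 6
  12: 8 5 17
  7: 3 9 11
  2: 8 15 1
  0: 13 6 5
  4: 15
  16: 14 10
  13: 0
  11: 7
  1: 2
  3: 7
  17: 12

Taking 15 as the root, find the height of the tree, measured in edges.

12

The longest root-to-leaf path is 15-2-8-12-5-0-6-14-16-10-9-7-3 (12 edges).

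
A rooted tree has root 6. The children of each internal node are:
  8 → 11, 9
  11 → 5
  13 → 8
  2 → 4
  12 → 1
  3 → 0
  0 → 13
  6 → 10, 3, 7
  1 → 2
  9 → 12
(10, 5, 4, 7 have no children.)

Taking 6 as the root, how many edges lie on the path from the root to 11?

5

Climbing from 11 to the root: 11 → 8 → 13 → 0 → 3 → 6. That's 5 steps.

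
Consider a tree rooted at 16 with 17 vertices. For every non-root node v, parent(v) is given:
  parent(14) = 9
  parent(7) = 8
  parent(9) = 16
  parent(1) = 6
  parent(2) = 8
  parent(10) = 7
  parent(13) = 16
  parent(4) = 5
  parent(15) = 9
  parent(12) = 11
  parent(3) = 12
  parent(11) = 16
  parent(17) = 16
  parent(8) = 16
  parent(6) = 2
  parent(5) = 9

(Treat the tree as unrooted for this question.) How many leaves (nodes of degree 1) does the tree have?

8

Degree-1 nodes: 1, 3, 4, 10, 13, 14, 15, 17 — 8 of them.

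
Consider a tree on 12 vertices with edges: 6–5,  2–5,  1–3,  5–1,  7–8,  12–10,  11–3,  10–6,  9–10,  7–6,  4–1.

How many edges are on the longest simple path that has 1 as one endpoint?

4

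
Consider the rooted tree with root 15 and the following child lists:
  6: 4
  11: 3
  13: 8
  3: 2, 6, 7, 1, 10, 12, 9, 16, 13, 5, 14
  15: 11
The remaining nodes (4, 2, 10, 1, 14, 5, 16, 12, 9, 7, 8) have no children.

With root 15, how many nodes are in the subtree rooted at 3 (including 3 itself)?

14

3's subtree: {3, 14, 16, 10, 13, 12, 2, 6, 1, 7, 9, 5, 8, 4}, size 14.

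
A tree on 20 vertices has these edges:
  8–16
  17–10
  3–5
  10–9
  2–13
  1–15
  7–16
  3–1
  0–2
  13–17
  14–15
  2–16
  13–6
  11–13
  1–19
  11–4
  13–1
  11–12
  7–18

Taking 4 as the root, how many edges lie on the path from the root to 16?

Climbing from 16 to the root: 16 → 2 → 13 → 11 → 4. That's 4 steps.

4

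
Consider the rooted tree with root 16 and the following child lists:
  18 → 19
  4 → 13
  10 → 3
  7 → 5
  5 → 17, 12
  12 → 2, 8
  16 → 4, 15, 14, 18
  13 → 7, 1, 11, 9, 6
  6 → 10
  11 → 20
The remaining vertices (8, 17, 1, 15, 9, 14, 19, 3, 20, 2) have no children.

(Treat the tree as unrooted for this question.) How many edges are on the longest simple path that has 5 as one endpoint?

A farthest node from 5 is 19.
The path 5 – 7 – 13 – 4 – 16 – 18 – 19 has 6 edges.

6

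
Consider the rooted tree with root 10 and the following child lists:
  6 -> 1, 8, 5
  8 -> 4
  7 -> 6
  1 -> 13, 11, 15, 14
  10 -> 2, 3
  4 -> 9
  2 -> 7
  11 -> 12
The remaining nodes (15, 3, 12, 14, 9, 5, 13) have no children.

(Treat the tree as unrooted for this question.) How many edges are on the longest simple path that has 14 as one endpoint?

Distances from 14 peak at 6, attained at 3.
14 – 1 – 6 – 7 – 2 – 10 – 3

6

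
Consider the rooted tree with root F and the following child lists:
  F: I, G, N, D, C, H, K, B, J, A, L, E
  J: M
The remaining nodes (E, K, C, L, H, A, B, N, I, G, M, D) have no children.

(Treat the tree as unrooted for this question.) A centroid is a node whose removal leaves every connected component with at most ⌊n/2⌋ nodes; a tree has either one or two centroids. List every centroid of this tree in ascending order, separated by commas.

F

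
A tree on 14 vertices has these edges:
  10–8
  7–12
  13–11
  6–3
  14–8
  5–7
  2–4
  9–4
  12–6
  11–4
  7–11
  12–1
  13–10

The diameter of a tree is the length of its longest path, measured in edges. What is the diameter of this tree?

8

Starting from 3, a farthest node is 14 at distance 8.
One longest path: 3–6–12–7–11–13–10–8–14.
So the diameter is 8.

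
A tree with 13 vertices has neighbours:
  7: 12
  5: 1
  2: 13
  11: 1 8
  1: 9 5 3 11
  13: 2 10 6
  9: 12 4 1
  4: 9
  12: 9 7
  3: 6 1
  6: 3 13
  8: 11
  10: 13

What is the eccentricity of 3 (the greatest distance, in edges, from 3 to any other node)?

A farthest node from 3 is 7.
The path 3 – 1 – 9 – 12 – 7 has 4 edges.

4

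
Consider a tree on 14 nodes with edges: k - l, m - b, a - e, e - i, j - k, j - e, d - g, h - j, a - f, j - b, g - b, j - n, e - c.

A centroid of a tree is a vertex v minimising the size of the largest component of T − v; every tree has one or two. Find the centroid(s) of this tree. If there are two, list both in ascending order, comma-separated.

Delete j: the remaining components have sizes 5, 4, 2, 1, 1. Max 5 ≤ 7, so j is a centroid.
Every other node leaves some component of size > 7, so the centroid is unique.

j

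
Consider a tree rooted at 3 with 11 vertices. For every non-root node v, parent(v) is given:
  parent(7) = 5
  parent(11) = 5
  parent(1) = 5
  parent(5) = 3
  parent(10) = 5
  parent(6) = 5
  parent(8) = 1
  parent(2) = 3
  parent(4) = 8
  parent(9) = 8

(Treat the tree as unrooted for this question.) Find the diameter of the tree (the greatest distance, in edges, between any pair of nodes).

5

BFS from 4 reaches 2 last, at distance 5; BFS from 2 confirms no node is farther.
Path: 4 – 8 – 1 – 5 – 3 – 2.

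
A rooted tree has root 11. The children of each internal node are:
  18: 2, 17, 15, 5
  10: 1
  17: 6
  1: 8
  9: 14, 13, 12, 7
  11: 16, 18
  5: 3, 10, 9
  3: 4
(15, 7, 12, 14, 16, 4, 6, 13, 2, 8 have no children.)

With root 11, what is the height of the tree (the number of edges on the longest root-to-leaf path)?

5

The longest root-to-leaf path is 11–18–5–10–1–8 (5 edges).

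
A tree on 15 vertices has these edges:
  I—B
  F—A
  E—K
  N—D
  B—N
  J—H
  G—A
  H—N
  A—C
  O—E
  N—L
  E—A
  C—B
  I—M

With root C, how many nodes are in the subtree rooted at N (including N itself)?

N's subtree: {N, H, L, D, J}, size 5.

5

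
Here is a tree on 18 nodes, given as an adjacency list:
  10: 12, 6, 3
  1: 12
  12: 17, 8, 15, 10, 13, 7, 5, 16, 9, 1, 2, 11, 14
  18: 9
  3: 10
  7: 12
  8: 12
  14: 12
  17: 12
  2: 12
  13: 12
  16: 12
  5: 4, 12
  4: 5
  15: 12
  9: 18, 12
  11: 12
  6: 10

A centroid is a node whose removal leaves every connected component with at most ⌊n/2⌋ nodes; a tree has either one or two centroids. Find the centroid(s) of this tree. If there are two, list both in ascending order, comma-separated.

Delete 12: the remaining components have sizes 3, 2, 2, 1, 1, 1, 1, 1, 1, 1, 1, 1, 1. Max 3 ≤ 9, so 12 is a centroid.
Every other node leaves some component of size > 9, so the centroid is unique.

12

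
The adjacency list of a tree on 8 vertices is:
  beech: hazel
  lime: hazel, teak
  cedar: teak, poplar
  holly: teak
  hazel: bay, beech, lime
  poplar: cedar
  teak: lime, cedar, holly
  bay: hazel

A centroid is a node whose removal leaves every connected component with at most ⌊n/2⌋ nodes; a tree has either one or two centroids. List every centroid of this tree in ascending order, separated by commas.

Delete lime: the remaining components have sizes 4, 3. Max 4 ≤ 4, so lime is a centroid.
teak is adjacent to lime and is also a centroid (the largest component after removing it is likewise 4).

lime, teak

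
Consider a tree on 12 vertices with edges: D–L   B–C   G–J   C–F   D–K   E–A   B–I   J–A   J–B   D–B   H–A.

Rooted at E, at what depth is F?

5

E–A–J–B–C–F — 5 edges.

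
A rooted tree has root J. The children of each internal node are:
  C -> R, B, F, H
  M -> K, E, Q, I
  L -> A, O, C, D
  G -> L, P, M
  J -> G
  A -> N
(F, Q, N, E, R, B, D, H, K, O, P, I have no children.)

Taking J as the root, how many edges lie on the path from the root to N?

4

Climbing from N to the root: N → A → L → G → J. That's 4 steps.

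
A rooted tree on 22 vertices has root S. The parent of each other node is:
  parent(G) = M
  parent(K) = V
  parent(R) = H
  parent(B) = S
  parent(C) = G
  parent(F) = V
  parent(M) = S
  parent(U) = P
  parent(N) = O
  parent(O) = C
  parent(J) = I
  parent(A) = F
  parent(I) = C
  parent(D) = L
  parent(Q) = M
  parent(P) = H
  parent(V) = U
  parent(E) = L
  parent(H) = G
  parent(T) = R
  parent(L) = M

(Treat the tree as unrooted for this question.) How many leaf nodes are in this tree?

Degree-1 nodes: A, B, D, E, J, K, N, Q, T — 9 of them.

9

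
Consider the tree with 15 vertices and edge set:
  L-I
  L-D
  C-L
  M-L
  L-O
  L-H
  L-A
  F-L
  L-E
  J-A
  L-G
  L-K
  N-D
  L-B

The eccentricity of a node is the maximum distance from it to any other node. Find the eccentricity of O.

3

The node farthest from O is J (N also at distance 3), via O – L – A – J — 3 edges.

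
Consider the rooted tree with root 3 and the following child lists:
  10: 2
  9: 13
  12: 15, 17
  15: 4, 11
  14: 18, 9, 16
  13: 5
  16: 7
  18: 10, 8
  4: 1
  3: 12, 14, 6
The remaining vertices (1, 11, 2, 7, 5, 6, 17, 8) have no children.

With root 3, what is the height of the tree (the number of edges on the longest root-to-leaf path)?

A deepest node is 2, reached by 3 – 14 – 18 – 10 – 2.
That path has 4 edges, so the height is 4.

4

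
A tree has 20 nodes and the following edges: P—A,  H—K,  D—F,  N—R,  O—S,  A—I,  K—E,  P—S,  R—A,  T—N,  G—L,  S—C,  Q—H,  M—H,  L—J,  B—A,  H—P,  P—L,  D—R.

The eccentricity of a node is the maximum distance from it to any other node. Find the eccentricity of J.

6

Distances from J peak at 6, attained at T (F also at distance 6).
J–L–P–A–R–N–T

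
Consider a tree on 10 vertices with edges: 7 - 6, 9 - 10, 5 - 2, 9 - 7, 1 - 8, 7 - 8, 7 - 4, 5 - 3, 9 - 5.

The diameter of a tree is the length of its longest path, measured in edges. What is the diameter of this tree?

5

BFS from 3 reaches 1 last, at distance 5; BFS from 1 confirms no node is farther.
Path: 3 – 5 – 9 – 7 – 8 – 1.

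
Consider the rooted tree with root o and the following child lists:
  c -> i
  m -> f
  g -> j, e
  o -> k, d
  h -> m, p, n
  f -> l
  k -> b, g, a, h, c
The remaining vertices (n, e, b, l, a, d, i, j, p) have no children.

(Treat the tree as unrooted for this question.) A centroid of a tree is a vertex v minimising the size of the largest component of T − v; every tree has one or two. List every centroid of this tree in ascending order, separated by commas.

If k is removed the pieces have sizes 6, 3, 2, 2, 1, 1, all ≤ ⌊16/2⌋ = 8.
No neighbour of k does as well, so k is the unique centroid.

k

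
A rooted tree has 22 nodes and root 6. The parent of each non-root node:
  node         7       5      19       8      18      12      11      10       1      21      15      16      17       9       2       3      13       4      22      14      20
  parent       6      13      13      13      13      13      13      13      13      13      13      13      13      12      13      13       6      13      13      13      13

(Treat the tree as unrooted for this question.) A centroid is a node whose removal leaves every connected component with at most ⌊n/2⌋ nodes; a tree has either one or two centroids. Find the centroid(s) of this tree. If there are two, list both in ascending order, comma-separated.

Delete 13: the remaining components have sizes 2, 2, 1, 1, 1, 1, 1, 1, 1, 1, 1, 1, 1, 1, 1, 1, 1, 1, 1. Max 2 ≤ 11, so 13 is a centroid.
No neighbour of 13 does as well, so 13 is the unique centroid.

13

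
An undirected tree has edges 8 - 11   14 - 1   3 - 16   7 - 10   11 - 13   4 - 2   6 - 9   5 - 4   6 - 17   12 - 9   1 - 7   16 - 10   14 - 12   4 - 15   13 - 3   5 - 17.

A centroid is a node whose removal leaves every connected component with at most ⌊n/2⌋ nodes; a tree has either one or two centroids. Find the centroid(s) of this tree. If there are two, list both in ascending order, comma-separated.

Delete 14: the remaining components have sizes 8, 8. Max 8 ≤ 8, so 14 is a centroid.
No neighbour of 14 does as well, so 14 is the unique centroid.

14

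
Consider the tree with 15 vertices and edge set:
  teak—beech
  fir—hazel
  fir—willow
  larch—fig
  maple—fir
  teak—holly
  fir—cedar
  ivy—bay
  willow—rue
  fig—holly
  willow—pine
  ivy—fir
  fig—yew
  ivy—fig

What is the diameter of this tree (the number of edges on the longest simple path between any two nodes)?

7

BFS from beech reaches rue last, at distance 7; BFS from rue confirms no node is farther.
Path: beech – teak – holly – fig – ivy – fir – willow – rue.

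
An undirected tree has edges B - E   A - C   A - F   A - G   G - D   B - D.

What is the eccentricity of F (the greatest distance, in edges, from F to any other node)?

A farthest node from F is E.
The path F-A-G-D-B-E has 5 edges.

5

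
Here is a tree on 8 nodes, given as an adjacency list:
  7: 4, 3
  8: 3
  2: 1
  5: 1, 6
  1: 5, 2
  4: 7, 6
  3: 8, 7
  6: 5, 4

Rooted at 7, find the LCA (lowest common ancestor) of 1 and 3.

Ancestors of 1 (toward the root): 1, 5, 6, 4, 7.
Ancestors of 3: 3, 7.
The deepest node appearing in both lists is 7.

7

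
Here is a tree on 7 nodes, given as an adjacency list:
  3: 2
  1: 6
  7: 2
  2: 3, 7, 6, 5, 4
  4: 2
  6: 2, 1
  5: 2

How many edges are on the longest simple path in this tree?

3

A longest path is 1 - 6 - 2 - 7, with 3 edges.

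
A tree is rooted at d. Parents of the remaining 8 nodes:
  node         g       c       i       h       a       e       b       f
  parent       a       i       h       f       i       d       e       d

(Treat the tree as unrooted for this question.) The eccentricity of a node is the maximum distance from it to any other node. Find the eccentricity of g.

The node farthest from g is b, via g–a–i–h–f–d–e–b — 7 edges.

7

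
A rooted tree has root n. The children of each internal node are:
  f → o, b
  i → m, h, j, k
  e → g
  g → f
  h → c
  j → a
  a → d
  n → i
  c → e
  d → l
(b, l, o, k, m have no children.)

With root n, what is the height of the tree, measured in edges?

7

The longest root-to-leaf path is n → i → h → c → e → g → f → o (7 edges).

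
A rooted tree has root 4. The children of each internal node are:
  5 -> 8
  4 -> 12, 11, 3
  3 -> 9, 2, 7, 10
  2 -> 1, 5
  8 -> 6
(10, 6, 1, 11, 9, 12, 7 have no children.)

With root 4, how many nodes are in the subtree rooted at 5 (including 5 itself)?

5's subtree: {5, 8, 6}, size 3.

3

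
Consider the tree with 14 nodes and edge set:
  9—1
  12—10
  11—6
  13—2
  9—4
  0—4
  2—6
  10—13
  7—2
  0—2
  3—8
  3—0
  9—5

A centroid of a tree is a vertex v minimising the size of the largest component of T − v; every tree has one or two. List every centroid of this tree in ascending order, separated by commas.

Delete 2: the remaining components have sizes 7, 3, 2, 1. Max 7 ≤ 7, so 2 is a centroid.
0 is adjacent to 2 and is also a centroid (the largest component after removing it is likewise 7).

0, 2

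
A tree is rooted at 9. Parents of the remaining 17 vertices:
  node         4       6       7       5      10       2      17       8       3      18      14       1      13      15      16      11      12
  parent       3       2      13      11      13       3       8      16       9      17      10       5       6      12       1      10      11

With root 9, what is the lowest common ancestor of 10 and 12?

10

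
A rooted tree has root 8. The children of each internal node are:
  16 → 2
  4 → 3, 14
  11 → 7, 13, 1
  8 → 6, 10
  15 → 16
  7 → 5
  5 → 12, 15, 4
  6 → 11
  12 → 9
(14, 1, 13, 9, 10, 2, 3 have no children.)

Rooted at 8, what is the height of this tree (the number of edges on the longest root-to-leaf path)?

A deepest node is 2, reached by 8 – 6 – 11 – 7 – 5 – 15 – 16 – 2.
That path has 7 edges, so the height is 7.

7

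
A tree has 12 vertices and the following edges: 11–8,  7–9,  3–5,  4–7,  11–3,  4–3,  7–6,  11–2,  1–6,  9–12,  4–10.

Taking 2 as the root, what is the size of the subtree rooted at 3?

9

3's subtree: {3, 4, 5, 7, 10, 9, 6, 12, 1}, size 9.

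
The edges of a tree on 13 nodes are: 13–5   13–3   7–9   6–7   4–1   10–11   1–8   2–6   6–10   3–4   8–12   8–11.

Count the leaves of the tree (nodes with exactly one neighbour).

4

The leaves are 2, 5, 9, 12.
That is 4 leaves.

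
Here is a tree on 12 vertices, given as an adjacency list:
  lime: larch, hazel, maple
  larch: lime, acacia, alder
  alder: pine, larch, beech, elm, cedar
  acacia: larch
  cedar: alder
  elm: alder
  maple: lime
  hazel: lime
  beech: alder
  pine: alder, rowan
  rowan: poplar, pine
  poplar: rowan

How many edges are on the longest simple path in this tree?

A longest path is poplar – rowan – pine – alder – larch – lime – maple, with 6 edges.

6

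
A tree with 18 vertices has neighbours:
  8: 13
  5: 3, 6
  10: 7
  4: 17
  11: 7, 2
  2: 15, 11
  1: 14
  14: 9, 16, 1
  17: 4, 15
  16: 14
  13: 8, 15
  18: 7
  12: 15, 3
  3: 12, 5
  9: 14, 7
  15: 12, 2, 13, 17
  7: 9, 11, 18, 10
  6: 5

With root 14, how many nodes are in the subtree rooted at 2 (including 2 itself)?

10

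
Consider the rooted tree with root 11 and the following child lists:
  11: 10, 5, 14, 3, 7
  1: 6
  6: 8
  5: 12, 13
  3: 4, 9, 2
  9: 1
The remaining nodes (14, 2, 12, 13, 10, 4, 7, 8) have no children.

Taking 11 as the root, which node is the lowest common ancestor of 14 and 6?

11

Path 14→root: 14 11; path 6→root: 6 1 9 3 11.
First common node: 11.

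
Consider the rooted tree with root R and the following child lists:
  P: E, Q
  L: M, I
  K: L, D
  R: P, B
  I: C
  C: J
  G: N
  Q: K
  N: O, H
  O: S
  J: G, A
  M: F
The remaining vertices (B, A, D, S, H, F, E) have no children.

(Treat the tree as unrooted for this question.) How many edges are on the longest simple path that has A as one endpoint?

9

A farthest node from A is B.
The path A – J – C – I – L – K – Q – P – R – B has 9 edges.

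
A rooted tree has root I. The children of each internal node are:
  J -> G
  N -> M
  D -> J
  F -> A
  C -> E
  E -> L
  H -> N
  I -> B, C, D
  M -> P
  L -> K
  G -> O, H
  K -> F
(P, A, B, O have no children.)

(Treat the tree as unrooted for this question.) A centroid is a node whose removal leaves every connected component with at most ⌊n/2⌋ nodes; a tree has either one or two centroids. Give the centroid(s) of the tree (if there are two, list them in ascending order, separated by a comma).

D, I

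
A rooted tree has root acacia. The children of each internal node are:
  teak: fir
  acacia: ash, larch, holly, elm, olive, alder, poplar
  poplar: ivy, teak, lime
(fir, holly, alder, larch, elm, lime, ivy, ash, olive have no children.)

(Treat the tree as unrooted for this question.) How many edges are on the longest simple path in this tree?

BFS from alder reaches fir last, at distance 4; BFS from fir confirms no node is farther.
Path: alder–acacia–poplar–teak–fir.

4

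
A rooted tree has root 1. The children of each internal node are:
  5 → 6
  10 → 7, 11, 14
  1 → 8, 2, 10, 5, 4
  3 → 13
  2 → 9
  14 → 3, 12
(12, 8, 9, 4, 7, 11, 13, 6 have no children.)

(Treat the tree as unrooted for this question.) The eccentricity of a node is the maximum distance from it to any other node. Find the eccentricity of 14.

A farthest node from 14 is 6 (9 also at distance 4).
The path 14 – 10 – 1 – 5 – 6 has 4 edges.

4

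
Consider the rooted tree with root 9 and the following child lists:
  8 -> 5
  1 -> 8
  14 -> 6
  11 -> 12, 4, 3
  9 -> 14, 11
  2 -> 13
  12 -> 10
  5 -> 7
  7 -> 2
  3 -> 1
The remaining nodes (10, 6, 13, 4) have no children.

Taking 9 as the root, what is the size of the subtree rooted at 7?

3

Descendants of 7 (including itself): 7, 2, 13. That's 3.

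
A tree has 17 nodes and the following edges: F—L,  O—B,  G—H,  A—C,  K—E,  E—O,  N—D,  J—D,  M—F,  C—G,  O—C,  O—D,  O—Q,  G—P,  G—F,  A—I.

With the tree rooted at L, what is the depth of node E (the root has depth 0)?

Path from L to E: L → F → G → C → O → E, which has 5 edges.

5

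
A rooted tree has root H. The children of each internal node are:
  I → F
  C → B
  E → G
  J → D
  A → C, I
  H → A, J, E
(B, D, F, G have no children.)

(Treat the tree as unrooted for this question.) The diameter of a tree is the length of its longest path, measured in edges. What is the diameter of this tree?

5

A longest path is B–C–A–H–J–D, with 5 edges.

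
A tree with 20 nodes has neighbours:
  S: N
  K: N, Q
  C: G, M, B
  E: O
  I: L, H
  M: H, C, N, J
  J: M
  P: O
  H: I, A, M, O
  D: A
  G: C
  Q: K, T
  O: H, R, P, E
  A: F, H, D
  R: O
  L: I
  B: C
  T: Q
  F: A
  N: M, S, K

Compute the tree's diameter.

A longest path is T–Q–K–N–M–H–I–L, with 7 edges.

7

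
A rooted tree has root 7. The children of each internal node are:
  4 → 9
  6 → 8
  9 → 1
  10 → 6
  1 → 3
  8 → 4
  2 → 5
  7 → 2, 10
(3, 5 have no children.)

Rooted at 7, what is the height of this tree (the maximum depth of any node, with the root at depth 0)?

7

A deepest node is 3, reached by 7–10–6–8–4–9–1–3.
That path has 7 edges, so the height is 7.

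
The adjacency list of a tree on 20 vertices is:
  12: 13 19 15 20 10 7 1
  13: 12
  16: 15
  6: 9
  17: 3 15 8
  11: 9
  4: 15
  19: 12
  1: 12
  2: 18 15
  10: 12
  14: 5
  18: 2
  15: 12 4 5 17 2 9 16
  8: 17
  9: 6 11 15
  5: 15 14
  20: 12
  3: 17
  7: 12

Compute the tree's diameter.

Starting from 1, a farthest node is 18 at distance 4.
One longest path: 1–12–15–2–18.
So the diameter is 4.

4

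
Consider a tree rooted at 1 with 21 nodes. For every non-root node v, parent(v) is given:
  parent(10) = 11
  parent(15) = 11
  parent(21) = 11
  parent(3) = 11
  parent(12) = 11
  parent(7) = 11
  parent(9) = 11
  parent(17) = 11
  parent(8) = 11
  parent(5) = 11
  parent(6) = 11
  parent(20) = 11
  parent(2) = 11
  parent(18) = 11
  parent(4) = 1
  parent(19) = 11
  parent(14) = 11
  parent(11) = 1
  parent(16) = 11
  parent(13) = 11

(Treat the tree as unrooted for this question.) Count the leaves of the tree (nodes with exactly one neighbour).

19

Degree-1 nodes: 2, 3, 4, 5, 6, 7, 8, 9, 10, 12, 13, 14, 15, 16, 17, 18, 19, 20, 21 — 19 of them.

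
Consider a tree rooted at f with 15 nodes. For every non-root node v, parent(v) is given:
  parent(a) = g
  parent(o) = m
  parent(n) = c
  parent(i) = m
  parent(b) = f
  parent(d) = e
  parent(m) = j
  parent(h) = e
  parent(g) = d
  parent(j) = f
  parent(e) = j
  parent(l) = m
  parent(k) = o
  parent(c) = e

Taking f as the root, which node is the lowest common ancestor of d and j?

Ancestors of d (toward the root): d, e, j, f.
Ancestors of j: j, f.
The deepest node appearing in both lists is j.

j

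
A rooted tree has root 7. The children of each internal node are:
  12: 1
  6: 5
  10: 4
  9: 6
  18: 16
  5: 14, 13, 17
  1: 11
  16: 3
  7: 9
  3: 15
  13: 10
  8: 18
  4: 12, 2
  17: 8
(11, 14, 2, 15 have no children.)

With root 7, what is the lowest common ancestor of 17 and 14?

Path 17→root: 17 5 6 9 7; path 14→root: 14 5 6 9 7.
First common node: 5.

5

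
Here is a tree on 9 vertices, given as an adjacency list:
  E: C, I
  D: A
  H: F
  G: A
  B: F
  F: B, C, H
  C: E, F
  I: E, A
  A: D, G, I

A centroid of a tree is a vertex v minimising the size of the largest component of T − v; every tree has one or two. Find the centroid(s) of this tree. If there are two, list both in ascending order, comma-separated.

E

If E is removed the pieces have sizes 4, 4, all ≤ ⌊9/2⌋ = 4.
No neighbour of E does as well, so E is the unique centroid.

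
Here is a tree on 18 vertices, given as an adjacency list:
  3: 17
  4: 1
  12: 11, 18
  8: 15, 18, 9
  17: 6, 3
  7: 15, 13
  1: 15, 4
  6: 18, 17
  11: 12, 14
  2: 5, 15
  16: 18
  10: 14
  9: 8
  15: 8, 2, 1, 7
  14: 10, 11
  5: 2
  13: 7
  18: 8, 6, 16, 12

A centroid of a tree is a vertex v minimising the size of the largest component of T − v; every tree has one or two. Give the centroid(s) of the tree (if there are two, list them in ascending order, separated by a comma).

8, 18

Removing 18 splits the tree into components of sizes 9, 4, 3, 1; the largest is 9 ≤ ⌊18/2⌋ = 9.
8 is adjacent to 18 and is also a centroid (the largest component after removing it is likewise 9).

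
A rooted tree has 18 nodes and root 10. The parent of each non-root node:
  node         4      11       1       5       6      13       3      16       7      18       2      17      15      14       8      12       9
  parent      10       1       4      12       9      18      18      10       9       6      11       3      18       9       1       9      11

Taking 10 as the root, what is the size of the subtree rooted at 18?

Descendants of 18 (including itself): 18, 3, 13, 15, 17. That's 5.

5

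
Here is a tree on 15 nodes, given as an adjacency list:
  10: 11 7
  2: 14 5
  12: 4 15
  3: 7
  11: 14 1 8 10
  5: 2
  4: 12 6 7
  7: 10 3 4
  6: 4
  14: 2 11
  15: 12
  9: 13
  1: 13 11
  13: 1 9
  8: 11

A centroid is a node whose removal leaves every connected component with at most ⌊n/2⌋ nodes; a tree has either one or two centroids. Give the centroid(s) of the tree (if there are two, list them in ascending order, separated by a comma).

Delete 11: the remaining components have sizes 7, 3, 3, 1. Max 7 ≤ 7, so 11 is a centroid.
Every other node leaves some component of size > 7, so the centroid is unique.

11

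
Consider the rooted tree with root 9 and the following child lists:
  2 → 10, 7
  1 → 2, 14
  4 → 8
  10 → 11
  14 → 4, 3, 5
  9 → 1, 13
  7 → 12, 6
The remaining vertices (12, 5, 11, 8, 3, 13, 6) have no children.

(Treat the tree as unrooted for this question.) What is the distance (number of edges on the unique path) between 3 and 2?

3

Walking from 3: 3 - 14 - 1 - 2. Length 3.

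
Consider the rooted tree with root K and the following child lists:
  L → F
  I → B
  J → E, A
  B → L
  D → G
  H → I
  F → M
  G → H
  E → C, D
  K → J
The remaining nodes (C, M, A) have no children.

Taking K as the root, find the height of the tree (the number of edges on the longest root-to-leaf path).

The longest root-to-leaf path is K – J – E – D – G – H – I – B – L – F – M (10 edges).

10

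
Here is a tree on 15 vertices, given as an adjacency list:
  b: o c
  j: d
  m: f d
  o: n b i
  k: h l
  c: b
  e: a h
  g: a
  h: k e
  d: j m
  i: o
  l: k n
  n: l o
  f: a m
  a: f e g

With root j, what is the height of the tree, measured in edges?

12

A deepest node is c, reached by j – d – m – f – a – e – h – k – l – n – o – b – c.
That path has 12 edges, so the height is 12.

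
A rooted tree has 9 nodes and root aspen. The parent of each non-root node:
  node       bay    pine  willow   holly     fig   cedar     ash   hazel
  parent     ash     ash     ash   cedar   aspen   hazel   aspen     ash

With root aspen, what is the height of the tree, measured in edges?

holly sits deepest: aspen–ash–hazel–cedar–holly — 4 edges from the root.

4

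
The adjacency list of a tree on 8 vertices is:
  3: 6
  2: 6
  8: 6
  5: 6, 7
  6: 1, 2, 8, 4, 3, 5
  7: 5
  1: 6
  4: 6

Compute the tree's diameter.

3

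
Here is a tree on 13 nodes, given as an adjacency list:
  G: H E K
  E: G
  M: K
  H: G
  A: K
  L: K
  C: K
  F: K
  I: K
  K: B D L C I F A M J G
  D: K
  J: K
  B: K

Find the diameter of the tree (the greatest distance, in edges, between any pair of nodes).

3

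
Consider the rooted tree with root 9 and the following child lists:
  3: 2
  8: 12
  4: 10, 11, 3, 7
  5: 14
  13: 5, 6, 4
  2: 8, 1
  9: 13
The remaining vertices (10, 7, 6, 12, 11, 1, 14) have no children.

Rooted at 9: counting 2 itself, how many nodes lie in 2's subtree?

4

Descendants of 2 (including itself): 2, 1, 8, 12. That's 4.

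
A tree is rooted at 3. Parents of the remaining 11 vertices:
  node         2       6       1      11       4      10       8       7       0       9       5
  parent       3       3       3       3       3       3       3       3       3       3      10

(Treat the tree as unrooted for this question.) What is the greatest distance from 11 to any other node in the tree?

3

A farthest node from 11 is 5.
The path 11-3-10-5 has 3 edges.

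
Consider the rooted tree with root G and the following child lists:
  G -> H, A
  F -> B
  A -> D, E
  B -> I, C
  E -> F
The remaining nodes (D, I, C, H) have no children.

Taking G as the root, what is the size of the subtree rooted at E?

Descendants of E (including itself): E, F, B, C, I. That's 5.

5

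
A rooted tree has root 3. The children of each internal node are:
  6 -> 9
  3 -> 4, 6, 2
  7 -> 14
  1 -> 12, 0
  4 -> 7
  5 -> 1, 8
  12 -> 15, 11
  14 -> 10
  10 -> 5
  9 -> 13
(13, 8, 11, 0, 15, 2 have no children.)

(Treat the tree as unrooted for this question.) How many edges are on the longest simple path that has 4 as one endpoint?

7

Distances from 4 peak at 7, attained at 15 (11 also at distance 7).
4 – 7 – 14 – 10 – 5 – 1 – 12 – 15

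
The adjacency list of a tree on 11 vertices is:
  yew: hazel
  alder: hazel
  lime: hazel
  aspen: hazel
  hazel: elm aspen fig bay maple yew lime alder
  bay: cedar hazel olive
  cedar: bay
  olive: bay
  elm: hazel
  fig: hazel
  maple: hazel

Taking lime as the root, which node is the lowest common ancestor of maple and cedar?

hazel

Ancestors of maple (toward the root): maple, hazel, lime.
Ancestors of cedar: cedar, bay, hazel, lime.
The deepest node appearing in both lists is hazel.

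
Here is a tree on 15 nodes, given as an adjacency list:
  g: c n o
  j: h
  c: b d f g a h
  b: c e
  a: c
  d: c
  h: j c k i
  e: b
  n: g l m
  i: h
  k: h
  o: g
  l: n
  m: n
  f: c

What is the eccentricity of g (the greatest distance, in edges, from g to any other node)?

3

The node farthest from g is j (i, k, e also at distance 3), via g-c-h-j — 3 edges.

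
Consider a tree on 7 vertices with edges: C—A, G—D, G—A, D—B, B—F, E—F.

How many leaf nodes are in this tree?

The leaves are C, E.
That is 2 leaves.

2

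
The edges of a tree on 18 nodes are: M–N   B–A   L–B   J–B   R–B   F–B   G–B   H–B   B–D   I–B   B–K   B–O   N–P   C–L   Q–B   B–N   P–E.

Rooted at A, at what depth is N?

Path from A to N: A → B → N, which has 2 edges.

2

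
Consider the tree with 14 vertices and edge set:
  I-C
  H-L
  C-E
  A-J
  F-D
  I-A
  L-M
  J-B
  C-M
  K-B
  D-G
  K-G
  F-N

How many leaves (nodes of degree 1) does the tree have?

The leaves are E, H, N.
That is 3 leaves.

3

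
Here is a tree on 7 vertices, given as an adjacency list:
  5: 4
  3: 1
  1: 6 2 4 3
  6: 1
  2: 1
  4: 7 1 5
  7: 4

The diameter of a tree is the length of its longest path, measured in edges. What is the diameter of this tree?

BFS from 7 reaches 2 last, at distance 3; BFS from 2 confirms no node is farther.
Path: 7 - 4 - 1 - 2.

3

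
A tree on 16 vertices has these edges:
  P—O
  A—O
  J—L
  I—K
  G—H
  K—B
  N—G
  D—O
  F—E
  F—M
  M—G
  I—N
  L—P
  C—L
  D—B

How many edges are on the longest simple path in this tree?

BFS from C reaches E last, at distance 12; BFS from E confirms no node is farther.
Path: C-L-P-O-D-B-K-I-N-G-M-F-E.

12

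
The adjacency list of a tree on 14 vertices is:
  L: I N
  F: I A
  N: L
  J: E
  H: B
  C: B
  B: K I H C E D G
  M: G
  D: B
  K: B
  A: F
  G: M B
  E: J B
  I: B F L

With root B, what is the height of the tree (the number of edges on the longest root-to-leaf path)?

3

A deepest node is N, reached by B → I → L → N.
That path has 3 edges, so the height is 3.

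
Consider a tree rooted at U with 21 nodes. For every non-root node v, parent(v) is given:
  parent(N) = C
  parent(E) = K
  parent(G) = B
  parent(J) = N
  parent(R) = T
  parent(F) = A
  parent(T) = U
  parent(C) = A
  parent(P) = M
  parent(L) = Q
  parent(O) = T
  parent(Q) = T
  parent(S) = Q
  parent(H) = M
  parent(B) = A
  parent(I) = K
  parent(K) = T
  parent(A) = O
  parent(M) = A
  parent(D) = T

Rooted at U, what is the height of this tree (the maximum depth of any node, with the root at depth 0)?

J sits deepest: U – T – O – A – C – N – J — 6 edges from the root.

6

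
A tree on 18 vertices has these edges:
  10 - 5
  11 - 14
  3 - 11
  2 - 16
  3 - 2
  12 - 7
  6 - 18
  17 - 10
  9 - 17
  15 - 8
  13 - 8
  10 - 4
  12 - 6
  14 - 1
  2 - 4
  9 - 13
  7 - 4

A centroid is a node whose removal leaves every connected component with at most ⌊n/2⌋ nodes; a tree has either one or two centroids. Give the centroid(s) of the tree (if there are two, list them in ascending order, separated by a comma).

4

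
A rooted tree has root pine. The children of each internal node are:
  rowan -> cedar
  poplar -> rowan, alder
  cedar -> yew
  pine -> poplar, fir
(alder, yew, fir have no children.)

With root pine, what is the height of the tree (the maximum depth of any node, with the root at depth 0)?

4

yew sits deepest: pine – poplar – rowan – cedar – yew — 4 edges from the root.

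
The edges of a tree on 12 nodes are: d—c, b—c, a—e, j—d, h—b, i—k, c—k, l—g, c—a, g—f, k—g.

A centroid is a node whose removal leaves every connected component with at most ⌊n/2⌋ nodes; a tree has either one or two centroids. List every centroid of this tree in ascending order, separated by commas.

If c is removed the pieces have sizes 5, 2, 2, 2, all ≤ ⌊12/2⌋ = 6.
No neighbour of c does as well, so c is the unique centroid.

c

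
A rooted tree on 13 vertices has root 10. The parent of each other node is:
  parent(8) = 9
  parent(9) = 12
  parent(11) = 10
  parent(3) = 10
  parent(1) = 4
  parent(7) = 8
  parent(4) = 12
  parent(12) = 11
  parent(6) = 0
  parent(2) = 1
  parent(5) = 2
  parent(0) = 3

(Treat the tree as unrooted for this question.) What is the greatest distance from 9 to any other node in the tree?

6

Distances from 9 peak at 6, attained at 6.
9–12–11–10–3–0–6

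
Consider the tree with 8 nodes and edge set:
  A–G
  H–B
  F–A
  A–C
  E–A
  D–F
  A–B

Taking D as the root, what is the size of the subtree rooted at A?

6

A's subtree: {A, E, B, C, G, H}, size 6.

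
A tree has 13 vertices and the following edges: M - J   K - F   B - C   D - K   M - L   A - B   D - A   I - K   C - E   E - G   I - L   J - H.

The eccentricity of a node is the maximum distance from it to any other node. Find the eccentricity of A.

7

The node farthest from A is H, via A-D-K-I-L-M-J-H — 7 edges.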